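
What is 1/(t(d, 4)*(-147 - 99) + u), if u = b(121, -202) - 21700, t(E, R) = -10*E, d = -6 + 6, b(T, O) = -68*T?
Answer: -1/29928 ≈ -3.3414e-5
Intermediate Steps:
d = 0
u = -29928 (u = -68*121 - 21700 = -8228 - 21700 = -29928)
1/(t(d, 4)*(-147 - 99) + u) = 1/((-10*0)*(-147 - 99) - 29928) = 1/(0*(-246) - 29928) = 1/(0 - 29928) = 1/(-29928) = -1/29928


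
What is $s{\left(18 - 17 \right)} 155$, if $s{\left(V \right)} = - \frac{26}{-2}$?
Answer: $2015$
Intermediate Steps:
$s{\left(V \right)} = 13$ ($s{\left(V \right)} = \left(-26\right) \left(- \frac{1}{2}\right) = 13$)
$s{\left(18 - 17 \right)} 155 = 13 \cdot 155 = 2015$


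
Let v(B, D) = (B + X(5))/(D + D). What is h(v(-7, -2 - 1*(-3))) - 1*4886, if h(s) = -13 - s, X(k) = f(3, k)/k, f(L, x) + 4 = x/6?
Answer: -293711/60 ≈ -4895.2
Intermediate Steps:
f(L, x) = -4 + x/6
X(k) = (-4 + k/6)/k
v(B, D) = (-19/30 + B)/(2*D) (v(B, D) = (B + (⅙)*(-24 + 5)/5)/(D + D) = (B + (⅙)*(⅕)*(-19))/((2*D)) = (B - 19/30)*(1/(2*D)) = (-19/30 + B)*(1/(2*D)) = (-19/30 + B)/(2*D))
h(v(-7, -2 - 1*(-3))) - 1*4886 = (-13 - (-19 + 30*(-7))/(60*(-2 - 1*(-3)))) - 1*4886 = (-13 - (-19 - 210)/(60*(-2 + 3))) - 4886 = (-13 - (-229)/(60*1)) - 4886 = (-13 - (-229)/60) - 4886 = (-13 - 1*(-229/60)) - 4886 = (-13 + 229/60) - 4886 = -551/60 - 4886 = -293711/60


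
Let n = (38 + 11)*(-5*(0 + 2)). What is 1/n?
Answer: -1/490 ≈ -0.0020408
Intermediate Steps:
n = -490 (n = 49*(-5*2) = 49*(-10) = -490)
1/n = 1/(-490) = -1/490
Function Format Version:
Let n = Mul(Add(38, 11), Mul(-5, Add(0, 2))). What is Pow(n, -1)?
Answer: Rational(-1, 490) ≈ -0.0020408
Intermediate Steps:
n = -490 (n = Mul(49, Mul(-5, 2)) = Mul(49, -10) = -490)
Pow(n, -1) = Pow(-490, -1) = Rational(-1, 490)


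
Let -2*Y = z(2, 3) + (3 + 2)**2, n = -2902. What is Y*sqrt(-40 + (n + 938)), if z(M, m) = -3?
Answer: -22*I*sqrt(501) ≈ -492.43*I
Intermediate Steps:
Y = -11 (Y = -(-3 + (3 + 2)**2)/2 = -(-3 + 5**2)/2 = -(-3 + 25)/2 = -1/2*22 = -11)
Y*sqrt(-40 + (n + 938)) = -11*sqrt(-40 + (-2902 + 938)) = -11*sqrt(-40 - 1964) = -22*I*sqrt(501)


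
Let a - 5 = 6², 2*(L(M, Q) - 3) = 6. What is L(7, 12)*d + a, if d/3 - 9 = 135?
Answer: 2633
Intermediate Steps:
L(M, Q) = 6 (L(M, Q) = 3 + (½)*6 = 3 + 3 = 6)
a = 41 (a = 5 + 6² = 5 + 36 = 41)
d = 432 (d = 27 + 3*135 = 27 + 405 = 432)
L(7, 12)*d + a = 6*432 + 41 = 2592 + 41 = 2633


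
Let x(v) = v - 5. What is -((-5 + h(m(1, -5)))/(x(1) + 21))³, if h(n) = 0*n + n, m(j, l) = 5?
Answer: 0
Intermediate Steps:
h(n) = n (h(n) = 0 + n = n)
x(v) = -5 + v
-((-5 + h(m(1, -5)))/(x(1) + 21))³ = -((-5 + 5)/((-5 + 1) + 21))³ = -(0/(-4 + 21))³ = -(0/17)³ = -(0*(1/17))³ = -1*0³ = -1*0 = 0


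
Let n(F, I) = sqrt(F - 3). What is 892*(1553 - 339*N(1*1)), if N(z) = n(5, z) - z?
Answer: 1687664 - 302388*sqrt(2) ≈ 1.2600e+6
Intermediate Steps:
n(F, I) = sqrt(-3 + F)
N(z) = sqrt(2) - z (N(z) = sqrt(-3 + 5) - z = sqrt(2) - z)
892*(1553 - 339*N(1*1)) = 892*(1553 - 339*(sqrt(2) - 1)) = 892*(1553 - 339*(-1 + sqrt(2))) = 892*(1553 + (339 - 339*sqrt(2))) = 892*(1892 - 339*sqrt(2)) = 1687664 - 302388*sqrt(2)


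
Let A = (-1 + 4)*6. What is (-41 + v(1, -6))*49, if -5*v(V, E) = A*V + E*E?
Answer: -12691/5 ≈ -2538.2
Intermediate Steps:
A = 18 (A = 3*6 = 18)
v(V, E) = -18*V/5 - E**2/5 (v(V, E) = -(18*V + E*E)/5 = -(18*V + E**2)/5 = -(E**2 + 18*V)/5 = -18*V/5 - E**2/5)
(-41 + v(1, -6))*49 = (-41 + (-18/5*1 - 1/5*(-6)**2))*49 = (-41 + (-18/5 - 1/5*36))*49 = (-41 + (-18/5 - 36/5))*49 = (-41 - 54/5)*49 = -259/5*49 = -12691/5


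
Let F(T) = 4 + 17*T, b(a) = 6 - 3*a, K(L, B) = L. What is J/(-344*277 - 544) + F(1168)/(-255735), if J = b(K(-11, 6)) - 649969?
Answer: 1825629167/272306628 ≈ 6.7043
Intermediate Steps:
J = -649930 (J = (6 - 3*(-11)) - 649969 = (6 + 33) - 649969 = 39 - 649969 = -649930)
J/(-344*277 - 544) + F(1168)/(-255735) = -649930/(-344*277 - 544) + (4 + 17*1168)/(-255735) = -649930/(-95288 - 544) + (4 + 19856)*(-1/255735) = -649930/(-95832) + 19860*(-1/255735) = -649930*(-1/95832) - 1324/17049 = 324965/47916 - 1324/17049 = 1825629167/272306628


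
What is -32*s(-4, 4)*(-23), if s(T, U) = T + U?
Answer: 0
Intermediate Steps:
-32*s(-4, 4)*(-23) = -32*(-4 + 4)*(-23) = -32*0*(-23) = 0*(-23) = 0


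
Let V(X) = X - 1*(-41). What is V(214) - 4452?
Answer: -4197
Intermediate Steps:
V(X) = 41 + X (V(X) = X + 41 = 41 + X)
V(214) - 4452 = (41 + 214) - 4452 = 255 - 4452 = -4197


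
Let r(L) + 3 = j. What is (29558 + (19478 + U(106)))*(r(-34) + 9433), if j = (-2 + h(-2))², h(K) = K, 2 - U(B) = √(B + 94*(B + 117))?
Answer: 463212948 - 18892*√5267 ≈ 4.6184e+8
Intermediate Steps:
U(B) = 2 - √(10998 + 95*B) (U(B) = 2 - √(B + 94*(B + 117)) = 2 - √(B + 94*(117 + B)) = 2 - √(B + (10998 + 94*B)) = 2 - √(10998 + 95*B))
j = 16 (j = (-2 - 2)² = (-4)² = 16)
r(L) = 13 (r(L) = -3 + 16 = 13)
(29558 + (19478 + U(106)))*(r(-34) + 9433) = (29558 + (19478 + (2 - √(10998 + 95*106))))*(13 + 9433) = (29558 + (19478 + (2 - √(10998 + 10070))))*9446 = (29558 + (19478 + (2 - √21068)))*9446 = (29558 + (19478 + (2 - 2*√5267)))*9446 = (29558 + (19480 - 2*√5267))*9446 = (49038 - 2*√5267)*9446 = 463212948 - 18892*√5267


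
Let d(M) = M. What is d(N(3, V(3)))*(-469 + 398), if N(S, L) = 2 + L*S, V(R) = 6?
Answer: -1420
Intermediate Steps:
d(N(3, V(3)))*(-469 + 398) = (2 + 6*3)*(-469 + 398) = (2 + 18)*(-71) = 20*(-71) = -1420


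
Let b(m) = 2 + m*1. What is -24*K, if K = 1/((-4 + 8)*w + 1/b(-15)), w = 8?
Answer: -312/415 ≈ -0.75181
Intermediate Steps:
b(m) = 2 + m
K = 13/415 (K = 1/((-4 + 8)*8 + 1/(2 - 15)) = 1/(4*8 + 1/(-13)) = 1/(32 - 1/13) = 1/(415/13) = 13/415 ≈ 0.031325)
-24*K = -24*13/415 = -312/415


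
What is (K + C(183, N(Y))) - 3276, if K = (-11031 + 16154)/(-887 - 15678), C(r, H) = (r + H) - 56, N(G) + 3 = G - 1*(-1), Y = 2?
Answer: -52168308/16565 ≈ -3149.3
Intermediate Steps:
N(G) = -2 + G (N(G) = -3 + (G - 1*(-1)) = -3 + (G + 1) = -3 + (1 + G) = -2 + G)
C(r, H) = -56 + H + r (C(r, H) = (H + r) - 56 = -56 + H + r)
K = -5123/16565 (K = 5123/(-16565) = 5123*(-1/16565) = -5123/16565 ≈ -0.30927)
(K + C(183, N(Y))) - 3276 = (-5123/16565 + (-56 + (-2 + 2) + 183)) - 3276 = (-5123/16565 + (-56 + 0 + 183)) - 3276 = (-5123/16565 + 127) - 3276 = 2098632/16565 - 3276 = -52168308/16565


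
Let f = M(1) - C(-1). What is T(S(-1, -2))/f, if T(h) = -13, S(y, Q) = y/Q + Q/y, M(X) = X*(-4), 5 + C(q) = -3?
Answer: -13/4 ≈ -3.2500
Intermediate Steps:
C(q) = -8 (C(q) = -5 - 3 = -8)
M(X) = -4*X
S(y, Q) = Q/y + y/Q
f = 4 (f = -4*1 - 1*(-8) = -4 + 8 = 4)
T(S(-1, -2))/f = -13/4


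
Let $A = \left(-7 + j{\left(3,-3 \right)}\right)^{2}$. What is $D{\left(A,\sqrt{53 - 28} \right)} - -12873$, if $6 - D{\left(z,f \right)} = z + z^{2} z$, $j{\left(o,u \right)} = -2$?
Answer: $-518643$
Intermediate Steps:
$A = 81$ ($A = \left(-7 - 2\right)^{2} = \left(-9\right)^{2} = 81$)
$D{\left(z,f \right)} = 6 - z - z^{3}$ ($D{\left(z,f \right)} = 6 - \left(z + z^{2} z\right) = 6 - \left(z + z^{3}\right) = 6 - z - z^{3}$)
$D{\left(A,\sqrt{53 - 28} \right)} - -12873 = \left(6 - 81 - 81^{3}\right) - -12873 = \left(6 - 81 - 531441\right) + 12873 = -531516 + 12873 = -518643$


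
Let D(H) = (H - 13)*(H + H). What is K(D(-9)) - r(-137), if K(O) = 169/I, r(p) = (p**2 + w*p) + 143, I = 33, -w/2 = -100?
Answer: 280273/33 ≈ 8493.1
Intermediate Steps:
w = 200 (w = -2*(-100) = 200)
D(H) = 2*H*(-13 + H) (D(H) = (-13 + H)*(2*H) = 2*H*(-13 + H))
r(p) = 143 + p**2 + 200*p (r(p) = (p**2 + 200*p) + 143 = 143 + p**2 + 200*p)
K(O) = 169/33
K(D(-9)) - r(-137) = 169/33 - (143 + (-137)**2 + 200*(-137)) = 169/33 - (143 + 18769 - 27400) = 169/33 - 1*(-8488) = 169/33 + 8488 = 280273/33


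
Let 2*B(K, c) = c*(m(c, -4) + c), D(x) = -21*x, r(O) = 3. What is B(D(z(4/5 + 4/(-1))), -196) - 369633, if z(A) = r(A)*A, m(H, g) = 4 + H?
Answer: -331609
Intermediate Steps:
z(A) = 3*A
B(K, c) = c*(4 + 2*c)/2 (B(K, c) = (c*((4 + c) + c))/2 = (c*(4 + 2*c))/2 = c*(4 + 2*c)/2)
B(D(z(4/5 + 4/(-1))), -196) - 369633 = -196*(2 - 196) - 369633 = -196*(-194) - 369633 = 38024 - 369633 = -331609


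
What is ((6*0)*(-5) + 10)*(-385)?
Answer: -3850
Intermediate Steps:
((6*0)*(-5) + 10)*(-385) = (0*(-5) + 10)*(-385) = (0 + 10)*(-385) = 10*(-385) = -3850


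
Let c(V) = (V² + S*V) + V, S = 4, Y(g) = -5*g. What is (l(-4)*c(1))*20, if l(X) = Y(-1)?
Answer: 600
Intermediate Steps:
l(X) = 5 (l(X) = -5*(-1) = 5)
c(V) = V² + 5*V (c(V) = (V² + 4*V) + V = V² + 5*V)
(l(-4)*c(1))*20 = (5*(1*(5 + 1)))*20 = (5*(1*6))*20 = (5*6)*20 = 30*20 = 600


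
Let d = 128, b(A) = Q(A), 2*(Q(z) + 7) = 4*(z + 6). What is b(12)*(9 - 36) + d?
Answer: -655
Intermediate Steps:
Q(z) = 5 + 2*z (Q(z) = -7 + (4*(z + 6))/2 = -7 + (4*(6 + z))/2 = -7 + (24 + 4*z)/2 = -7 + (12 + 2*z) = 5 + 2*z)
b(A) = 5 + 2*A
b(12)*(9 - 36) + d = (5 + 2*12)*(9 - 36) + 128 = (5 + 24)*(-27) + 128 = 29*(-27) + 128 = -783 + 128 = -655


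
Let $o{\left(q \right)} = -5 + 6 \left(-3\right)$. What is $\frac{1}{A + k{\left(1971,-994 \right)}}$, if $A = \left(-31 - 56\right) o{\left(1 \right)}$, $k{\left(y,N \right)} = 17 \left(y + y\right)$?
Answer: $\frac{1}{69015} \approx 1.449 \cdot 10^{-5}$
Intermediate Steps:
$o{\left(q \right)} = -23$ ($o{\left(q \right)} = -5 - 18 = -23$)
$k{\left(y,N \right)} = 34 y$ ($k{\left(y,N \right)} = 17 \cdot 2 y = 34 y$)
$A = 2001$ ($A = \left(-31 - 56\right) \left(-23\right) = \left(-87\right) \left(-23\right) = 2001$)
$\frac{1}{A + k{\left(1971,-994 \right)}} = \frac{1}{2001 + 34 \cdot 1971} = \frac{1}{2001 + 67014} = \frac{1}{69015}$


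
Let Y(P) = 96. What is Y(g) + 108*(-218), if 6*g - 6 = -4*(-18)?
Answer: -23448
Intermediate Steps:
g = 13 (g = 1 + (-4*(-18))/6 = 1 + (⅙)*72 = 1 + 12 = 13)
Y(g) + 108*(-218) = 96 + 108*(-218) = 96 - 23544 = -23448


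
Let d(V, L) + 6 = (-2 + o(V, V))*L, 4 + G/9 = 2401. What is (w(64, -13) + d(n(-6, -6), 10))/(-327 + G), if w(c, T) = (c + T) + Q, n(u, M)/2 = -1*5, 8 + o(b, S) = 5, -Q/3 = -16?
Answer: 43/21246 ≈ 0.0020239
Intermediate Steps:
Q = 48 (Q = -3*(-16) = 48)
o(b, S) = -3 (o(b, S) = -8 + 5 = -3)
n(u, M) = -10 (n(u, M) = 2*(-1*5) = 2*(-5) = -10)
G = 21573 (G = -36 + 9*2401 = -36 + 21609 = 21573)
w(c, T) = 48 + T + c (w(c, T) = (c + T) + 48 = (T + c) + 48 = 48 + T + c)
d(V, L) = -6 - 5*L (d(V, L) = -6 + (-2 - 3)*L = -6 - 5*L)
(w(64, -13) + d(n(-6, -6), 10))/(-327 + G) = ((48 - 13 + 64) + (-6 - 5*10))/(-327 + 21573) = (99 + (-6 - 50))/21246 = (99 - 56)*(1/21246) = 43*(1/21246) = 43/21246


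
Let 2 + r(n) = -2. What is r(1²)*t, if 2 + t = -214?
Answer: 864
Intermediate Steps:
t = -216 (t = -2 - 214 = -216)
r(n) = -4 (r(n) = -2 - 2 = -4)
r(1²)*t = -4*(-216) = 864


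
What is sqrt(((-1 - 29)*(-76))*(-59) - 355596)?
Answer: 2*I*sqrt(122529) ≈ 700.08*I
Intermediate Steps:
sqrt(((-1 - 29)*(-76))*(-59) - 355596) = sqrt(-30*(-76)*(-59) - 355596) = sqrt(2280*(-59) - 355596) = sqrt(-134520 - 355596) = sqrt(-490116) = 2*I*sqrt(122529)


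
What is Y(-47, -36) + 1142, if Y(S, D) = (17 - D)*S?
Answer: -1349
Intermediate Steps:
Y(S, D) = S*(17 - D)
Y(-47, -36) + 1142 = -47*(17 - 1*(-36)) + 1142 = -47*(17 + 36) + 1142 = -47*53 + 1142 = -2491 + 1142 = -1349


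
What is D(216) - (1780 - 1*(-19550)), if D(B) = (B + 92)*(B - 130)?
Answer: 5158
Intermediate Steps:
D(B) = (-130 + B)*(92 + B) (D(B) = (92 + B)*(-130 + B) = (-130 + B)*(92 + B))
D(216) - (1780 - 1*(-19550)) = (-11960 + 216² - 38*216) - (1780 - 1*(-19550)) = (-11960 + 46656 - 8208) - (1780 + 19550) = 26488 - 1*21330 = 26488 - 21330 = 5158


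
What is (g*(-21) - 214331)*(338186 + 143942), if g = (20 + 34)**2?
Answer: -132858566576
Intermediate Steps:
g = 2916 (g = 54**2 = 2916)
(g*(-21) - 214331)*(338186 + 143942) = (2916*(-21) - 214331)*(338186 + 143942) = (-61236 - 214331)*482128 = -275567*482128 = -132858566576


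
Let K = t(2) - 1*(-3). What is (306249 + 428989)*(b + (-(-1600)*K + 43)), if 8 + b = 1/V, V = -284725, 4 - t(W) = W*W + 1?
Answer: 96745281172716/40675 ≈ 2.3785e+9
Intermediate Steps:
t(W) = 3 - W² (t(W) = 4 - (W*W + 1) = 4 - (W² + 1) = 4 - (1 + W²) = 4 + (-1 - W²) = 3 - W²)
K = 2 (K = (3 - 1*2²) - 1*(-3) = (3 - 1*4) + 3 = (3 - 4) + 3 = -1 + 3 = 2)
b = -2277801/284725 (b = -8 + 1/(-284725) = -8 - 1/284725 = -2277801/284725 ≈ -8.0000)
(306249 + 428989)*(b + (-(-1600)*K + 43)) = (306249 + 428989)*(-2277801/284725 + (-(-1600)*2 + 43)) = 735238*(-2277801/284725 + (-160*(-20) + 43)) = 735238*(-2277801/284725 + (3200 + 43)) = 735238*(-2277801/284725 + 3243) = 735238*(921085374/284725) = 96745281172716/40675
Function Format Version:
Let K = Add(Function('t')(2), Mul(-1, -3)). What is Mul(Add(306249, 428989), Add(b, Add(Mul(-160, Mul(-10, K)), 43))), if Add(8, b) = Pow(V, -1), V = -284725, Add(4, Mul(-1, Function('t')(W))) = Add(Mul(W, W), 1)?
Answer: Rational(96745281172716, 40675) ≈ 2.3785e+9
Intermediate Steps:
Function('t')(W) = Add(3, Mul(-1, Pow(W, 2))) (Function('t')(W) = Add(4, Mul(-1, Add(Mul(W, W), 1))) = Add(4, Mul(-1, Add(Pow(W, 2), 1))) = Add(4, Mul(-1, Add(1, Pow(W, 2)))) = Add(4, Add(-1, Mul(-1, Pow(W, 2)))) = Add(3, Mul(-1, Pow(W, 2))))
K = 2 (K = Add(Add(3, Mul(-1, Pow(2, 2))), Mul(-1, -3)) = Add(Add(3, Mul(-1, 4)), 3) = Add(Add(3, -4), 3) = Add(-1, 3) = 2)
b = Rational(-2277801, 284725) (b = Add(-8, Pow(-284725, -1)) = Add(-8, Rational(-1, 284725)) = Rational(-2277801, 284725) ≈ -8.0000)
Mul(Add(306249, 428989), Add(b, Add(Mul(-160, Mul(-10, K)), 43))) = Mul(Add(306249, 428989), Add(Rational(-2277801, 284725), Add(Mul(-160, Mul(-10, 2)), 43))) = Mul(735238, Add(Rational(-2277801, 284725), Add(Mul(-160, -20), 43))) = Mul(735238, Add(Rational(-2277801, 284725), Add(3200, 43))) = Mul(735238, Add(Rational(-2277801, 284725), 3243)) = Mul(735238, Rational(921085374, 284725)) = Rational(96745281172716, 40675)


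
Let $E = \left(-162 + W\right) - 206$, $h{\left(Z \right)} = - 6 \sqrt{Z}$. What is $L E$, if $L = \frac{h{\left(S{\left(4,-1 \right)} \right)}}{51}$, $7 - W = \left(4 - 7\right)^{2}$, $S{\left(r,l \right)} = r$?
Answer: $\frac{1480}{17} \approx 87.059$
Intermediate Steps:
$W = -2$ ($W = 7 - \left(4 - 7\right)^{2} = 7 - \left(-3\right)^{2} = 7 - 9 = -2$)
$E = -370$ ($E = \left(-162 - 2\right) - 206 = -164 - 206 = -370$)
$L = - \frac{4}{17}$ ($L = \frac{\left(-6\right) \sqrt{4}}{51} = \left(-6\right) 2 \cdot \frac{1}{51} = \left(-12\right) \frac{1}{51} = - \frac{4}{17} \approx -0.23529$)
$L E = \left(- \frac{4}{17}\right) \left(-370\right) = \frac{1480}{17}$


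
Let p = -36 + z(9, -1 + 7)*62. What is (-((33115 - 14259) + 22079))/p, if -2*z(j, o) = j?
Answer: 2729/21 ≈ 129.95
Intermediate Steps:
z(j, o) = -j/2
p = -315 (p = -36 - 1/2*9*62 = -36 - 9/2*62 = -36 - 279 = -315)
(-((33115 - 14259) + 22079))/p = -((33115 - 14259) + 22079)/(-315) = -(18856 + 22079)*(-1/315) = -1*40935*(-1/315) = -40935*(-1/315) = 2729/21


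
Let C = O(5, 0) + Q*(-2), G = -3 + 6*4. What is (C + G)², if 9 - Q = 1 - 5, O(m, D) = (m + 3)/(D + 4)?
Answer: 9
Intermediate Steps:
O(m, D) = (3 + m)/(4 + D)
G = 21 (G = -3 + 24 = 21)
Q = 13 (Q = 9 - (1 - 5) = 9 - 1*(-4) = 9 + 4 = 13)
C = -24 (C = (3 + 5)/(4 + 0) + 13*(-2) = 8/4 - 26 = (¼)*8 - 26 = 2 - 26 = -24)
(C + G)² = (-24 + 21)² = (-3)² = 9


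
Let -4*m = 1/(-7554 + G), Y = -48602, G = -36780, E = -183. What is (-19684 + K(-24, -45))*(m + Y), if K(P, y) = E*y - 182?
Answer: 33415414318667/59112 ≈ 5.6529e+8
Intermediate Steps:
K(P, y) = -182 - 183*y (K(P, y) = -183*y - 182 = -182 - 183*y)
m = 1/177336 (m = -1/(4*(-7554 - 36780)) = -1/4/(-44334) = -1/4*(-1/44334) = 1/177336 ≈ 5.6390e-6)
(-19684 + K(-24, -45))*(m + Y) = (-19684 + (-182 - 183*(-45)))*(1/177336 - 48602) = (-19684 + (-182 + 8235))*(-8618884271/177336) = (-19684 + 8053)*(-8618884271/177336) = -11631*(-8618884271/177336) = 33415414318667/59112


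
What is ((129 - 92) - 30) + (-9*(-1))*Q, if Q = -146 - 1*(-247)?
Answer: 916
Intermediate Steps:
Q = 101 (Q = -146 + 247 = 101)
((129 - 92) - 30) + (-9*(-1))*Q = ((129 - 92) - 30) - 9*(-1)*101 = (37 - 30) + 9*101 = 7 + 909 = 916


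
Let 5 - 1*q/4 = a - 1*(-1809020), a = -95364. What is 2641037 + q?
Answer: -4213567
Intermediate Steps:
q = -6854604 (q = 20 - 4*(-95364 - 1*(-1809020)) = 20 - 4*(-95364 + 1809020) = 20 - 4*1713656 = 20 - 6854624 = -6854604)
2641037 + q = 2641037 - 6854604 = -4213567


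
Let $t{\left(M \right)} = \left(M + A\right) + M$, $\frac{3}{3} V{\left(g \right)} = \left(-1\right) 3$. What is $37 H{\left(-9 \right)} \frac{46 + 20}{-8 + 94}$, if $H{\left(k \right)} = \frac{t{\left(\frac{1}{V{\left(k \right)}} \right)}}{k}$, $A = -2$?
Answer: $\frac{3256}{387} \approx 8.4134$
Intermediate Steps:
$V{\left(g \right)} = -3$ ($V{\left(g \right)} = \left(-1\right) 3 = -3$)
$t{\left(M \right)} = -2 + 2 M$ ($t{\left(M \right)} = \left(M - 2\right) + M = \left(-2 + M\right) + M = -2 + 2 M$)
$H{\left(k \right)} = - \frac{8}{3 k}$ ($H{\left(k \right)} = \frac{-2 + \frac{2}{-3}}{k} = \frac{-2 + 2 \left(- \frac{1}{3}\right)}{k} = \frac{-2 - \frac{2}{3}}{k} = - \frac{8}{3 k}$)
$37 H{\left(-9 \right)} \frac{46 + 20}{-8 + 94} = 37 \left(- \frac{8}{3 \left(-9\right)}\right) \frac{46 + 20}{-8 + 94} = 37 \left(\left(- \frac{8}{3}\right) \left(- \frac{1}{9}\right)\right) \frac{66}{86} = 37 \cdot \frac{8}{27} \cdot 66 \cdot \frac{1}{86} = \frac{296}{27} \cdot \frac{33}{43} = \frac{3256}{387}$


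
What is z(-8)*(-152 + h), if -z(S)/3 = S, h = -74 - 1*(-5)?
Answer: -5304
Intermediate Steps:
h = -69 (h = -74 + 5 = -69)
z(S) = -3*S
z(-8)*(-152 + h) = (-3*(-8))*(-152 - 69) = 24*(-221) = -5304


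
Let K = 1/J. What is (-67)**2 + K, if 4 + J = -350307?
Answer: 1572546078/350311 ≈ 4489.0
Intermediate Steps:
J = -350311 (J = -4 - 350307 = -350311)
K = -1/350311 (K = 1/(-350311) = -1/350311 ≈ -2.8546e-6)
(-67)**2 + K = (-67)**2 - 1/350311 = 4489 - 1/350311 = 1572546078/350311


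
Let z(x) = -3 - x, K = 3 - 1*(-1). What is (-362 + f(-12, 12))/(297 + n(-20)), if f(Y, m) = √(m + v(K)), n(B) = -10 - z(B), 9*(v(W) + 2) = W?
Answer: -181/135 + √94/810 ≈ -1.3288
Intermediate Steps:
K = 4 (K = 3 + 1 = 4)
v(W) = -2 + W/9
n(B) = -7 + B (n(B) = -10 - (-3 - B) = -10 + (3 + B) = -7 + B)
f(Y, m) = √(-14/9 + m) (f(Y, m) = √(m + (-2 + (⅑)*4)) = √(m + (-2 + 4/9)) = √(m - 14/9) = √(-14/9 + m))
(-362 + f(-12, 12))/(297 + n(-20)) = (-362 + √(-14 + 9*12)/3)/(297 + (-7 - 20)) = (-362 + √(-14 + 108)/3)/(297 - 27) = (-362 + √94/3)/270 = (-362 + √94/3)*(1/270) = -181/135 + √94/810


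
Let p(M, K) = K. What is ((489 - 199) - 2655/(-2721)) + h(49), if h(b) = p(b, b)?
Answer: 308358/907 ≈ 339.98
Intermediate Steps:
h(b) = b
((489 - 199) - 2655/(-2721)) + h(49) = ((489 - 199) - 2655/(-2721)) + 49 = (290 - 2655*(-1/2721)) + 49 = (290 + 885/907) + 49 = 263915/907 + 49 = 308358/907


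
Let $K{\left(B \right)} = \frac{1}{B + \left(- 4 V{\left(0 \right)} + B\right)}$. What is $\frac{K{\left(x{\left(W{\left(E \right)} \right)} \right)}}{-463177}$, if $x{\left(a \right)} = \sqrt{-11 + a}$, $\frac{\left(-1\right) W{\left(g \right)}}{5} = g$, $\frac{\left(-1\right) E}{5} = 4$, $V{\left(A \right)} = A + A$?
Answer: $- \frac{\sqrt{89}}{82445506} \approx -1.1443 \cdot 10^{-7}$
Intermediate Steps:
$V{\left(A \right)} = 2 A$
$E = -20$ ($E = \left(-5\right) 4 = -20$)
$W{\left(g \right)} = - 5 g$
$K{\left(B \right)} = \frac{1}{2 B}$ ($K{\left(B \right)} = \frac{1}{B + \left(- 4 \cdot 2 \cdot 0 + B\right)} = \frac{1}{B + \left(\left(-4\right) 0 + B\right)} = \frac{1}{B + \left(0 + B\right)} = \frac{1}{B + B} = \frac{1}{2 B}$)
$\frac{K{\left(x{\left(W{\left(E \right)} \right)} \right)}}{-463177} = \frac{\frac{1}{2} \frac{1}{\sqrt{-11 - -100}}}{-463177} = \frac{1}{2 \sqrt{-11 + 100}} \left(- \frac{1}{463177}\right) = \frac{1}{2 \sqrt{89}} \left(- \frac{1}{463177}\right) = \frac{\frac{1}{89} \sqrt{89}}{2} \left(- \frac{1}{463177}\right) = \frac{\sqrt{89}}{178} \left(- \frac{1}{463177}\right) = - \frac{\sqrt{89}}{82445506}$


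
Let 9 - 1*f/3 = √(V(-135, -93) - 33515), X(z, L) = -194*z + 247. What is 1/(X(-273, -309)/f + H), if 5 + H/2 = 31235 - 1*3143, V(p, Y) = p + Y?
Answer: 17101701027/960754486672261 - 159627*I*√33743/960754486672261 ≈ 1.78e-5 - 3.052e-8*I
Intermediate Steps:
V(p, Y) = Y + p
X(z, L) = 247 - 194*z
H = 56174 (H = -10 + 2*(31235 - 1*3143) = -10 + 2*(31235 - 3143) = -10 + 2*28092 = -10 + 56184 = 56174)
f = 27 - 3*I*√33743 (f = 27 - 3*√((-93 - 135) - 33515) = 27 - 3*√(-228 - 33515) = 27 - 3*I*√33743 ≈ 27.0 - 551.08*I)
1/(X(-273, -309)/f + H) = 1/((247 - 194*(-273))/(27 - 3*I*√33743) + 56174) = 1/((247 + 52962)/(27 - 3*I*√33743) + 56174) = 1/(53209/(27 - 3*I*√33743) + 56174) = 1/(56174 + 53209/(27 - 3*I*√33743))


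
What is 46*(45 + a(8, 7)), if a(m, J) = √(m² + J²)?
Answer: 2070 + 46*√113 ≈ 2559.0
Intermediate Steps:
a(m, J) = √(J² + m²)
46*(45 + a(8, 7)) = 46*(45 + √(7² + 8²)) = 46*(45 + √(49 + 64)) = 46*(45 + √113) = 2070 + 46*√113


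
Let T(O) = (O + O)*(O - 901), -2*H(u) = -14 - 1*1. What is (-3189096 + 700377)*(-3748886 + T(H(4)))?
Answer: 18726557746863/2 ≈ 9.3633e+12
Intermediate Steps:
H(u) = 15/2 (H(u) = -(-14 - 1*1)/2 = -(-14 - 1)/2 = -1/2*(-15) = 15/2)
T(O) = 2*O*(-901 + O) (T(O) = (2*O)*(-901 + O) = 2*O*(-901 + O))
(-3189096 + 700377)*(-3748886 + T(H(4))) = (-3189096 + 700377)*(-3748886 + 2*(15/2)*(-901 + 15/2)) = -2488719*(-3748886 + 2*(15/2)*(-1787/2)) = -2488719*(-3748886 - 26805/2) = -2488719*(-7524577/2) = 18726557746863/2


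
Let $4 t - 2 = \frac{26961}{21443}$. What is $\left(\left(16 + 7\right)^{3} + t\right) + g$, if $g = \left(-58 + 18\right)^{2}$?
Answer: $\frac{1180892971}{85772} \approx 13768.0$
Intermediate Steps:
$t = \frac{69847}{85772}$ ($t = \frac{1}{2} + \frac{26961 \cdot \frac{1}{21443}}{4} = \frac{1}{2} + \frac{1}{4} \cdot \frac{26961}{21443} = \frac{1}{2} + \frac{26961}{85772} = \frac{69847}{85772} \approx 0.81433$)
$g = 1600$ ($g = \left(-40\right)^{2} = 1600$)
$\left(\left(16 + 7\right)^{3} + t\right) + g = \left(\left(16 + 7\right)^{3} + \frac{69847}{85772}\right) + 1600 = \left(23^{3} + \frac{69847}{85772}\right) + 1600 = \left(12167 + \frac{69847}{85772}\right) + 1600 = \frac{1043657771}{85772} + 1600 = \frac{1180892971}{85772}$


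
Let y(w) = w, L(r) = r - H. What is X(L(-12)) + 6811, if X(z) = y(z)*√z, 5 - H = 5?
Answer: 6811 - 24*I*√3 ≈ 6811.0 - 41.569*I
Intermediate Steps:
H = 0 (H = 5 - 1*5 = 5 - 5 = 0)
L(r) = r (L(r) = r - 1*0 = r + 0 = r)
X(z) = z^(3/2) (X(z) = z*√z = z^(3/2))
X(L(-12)) + 6811 = (-12)^(3/2) + 6811 = -24*I*√3 + 6811 = 6811 - 24*I*√3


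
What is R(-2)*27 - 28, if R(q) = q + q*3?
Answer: -244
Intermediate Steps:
R(q) = 4*q (R(q) = q + 3*q = 4*q)
R(-2)*27 - 28 = (4*(-2))*27 - 28 = -8*27 - 28 = -216 - 28 = -244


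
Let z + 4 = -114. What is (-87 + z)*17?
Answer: -3485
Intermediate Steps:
z = -118 (z = -4 - 114 = -118)
(-87 + z)*17 = (-87 - 118)*17 = -205*17 = -3485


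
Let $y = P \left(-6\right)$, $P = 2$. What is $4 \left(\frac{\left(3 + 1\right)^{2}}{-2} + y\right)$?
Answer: $-80$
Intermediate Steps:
$y = -12$ ($y = 2 \left(-6\right) = -12$)
$4 \left(\frac{\left(3 + 1\right)^{2}}{-2} + y\right) = 4 \left(\frac{\left(3 + 1\right)^{2}}{-2} - 12\right) = 4 \left(4^{2} \left(- \frac{1}{2}\right) - 12\right) = 4 \left(16 \left(- \frac{1}{2}\right) - 12\right) = 4 \left(-8 - 12\right) = 4 \left(-20\right) = -80$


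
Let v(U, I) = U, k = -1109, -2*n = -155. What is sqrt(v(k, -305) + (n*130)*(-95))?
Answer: I*sqrt(958234) ≈ 978.89*I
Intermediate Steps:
n = 155/2 (n = -1/2*(-155) = 155/2 ≈ 77.500)
sqrt(v(k, -305) + (n*130)*(-95)) = sqrt(-1109 + ((155/2)*130)*(-95)) = sqrt(-1109 + 10075*(-95)) = sqrt(-1109 - 957125) = sqrt(-958234) = I*sqrt(958234)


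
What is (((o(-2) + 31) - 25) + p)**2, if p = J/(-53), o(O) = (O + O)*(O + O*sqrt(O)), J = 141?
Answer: 1649/2809 + 9616*I*sqrt(2)/53 ≈ 0.58704 + 256.59*I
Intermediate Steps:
o(O) = 2*O*(O + O**(3/2)) (o(O) = (2*O)*(O + O**(3/2)) = 2*O*(O + O**(3/2)))
p = -141/53 (p = 141/(-53) = 141*(-1/53) = -141/53 ≈ -2.6604)
(((o(-2) + 31) - 25) + p)**2 = ((((2*(-2)**2 + 2*(-2)**(5/2)) + 31) - 25) - 141/53)**2 = ((((2*4 + 2*(4*I*sqrt(2))) + 31) - 25) - 141/53)**2 = ((((8 + 8*I*sqrt(2)) + 31) - 25) - 141/53)**2 = (((39 + 8*I*sqrt(2)) - 25) - 141/53)**2 = ((14 + 8*I*sqrt(2)) - 141/53)**2 = (601/53 + 8*I*sqrt(2))**2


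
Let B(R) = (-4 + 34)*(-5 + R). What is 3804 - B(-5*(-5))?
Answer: 3204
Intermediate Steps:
B(R) = -150 + 30*R (B(R) = 30*(-5 + R) = -150 + 30*R)
3804 - B(-5*(-5)) = 3804 - (-150 + 30*(-5*(-5))) = 3804 - (-150 + 30*25) = 3804 - (-150 + 750) = 3804 - 1*600 = 3804 - 600 = 3204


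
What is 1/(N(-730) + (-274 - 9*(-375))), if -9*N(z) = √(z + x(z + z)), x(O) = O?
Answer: 83727/259638157 + 3*I*√2190/259638157 ≈ 0.00032248 + 5.4072e-7*I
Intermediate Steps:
N(z) = -√3*√z/9 (N(z) = -√(z + (z + z))/9 = -√(z + 2*z)/9 = -√3*√z/9)
1/(N(-730) + (-274 - 9*(-375))) = 1/(-√3*√(-730)/9 + (-274 - 9*(-375))) = 1/(-√3*I*√730/9 + (-274 + 3375)) = 1/(-I*√2190/9 + 3101) = 1/(3101 - I*√2190/9)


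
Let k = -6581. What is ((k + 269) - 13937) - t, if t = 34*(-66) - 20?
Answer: -17985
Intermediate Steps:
t = -2264 (t = -2244 - 20 = -2264)
((k + 269) - 13937) - t = ((-6581 + 269) - 13937) - 1*(-2264) = (-6312 - 13937) + 2264 = -20249 + 2264 = -17985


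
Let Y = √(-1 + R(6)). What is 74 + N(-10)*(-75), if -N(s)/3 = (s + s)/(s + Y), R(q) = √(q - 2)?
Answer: 574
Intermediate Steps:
R(q) = √(-2 + q)
Y = 1 (Y = √(-1 + √(-2 + 6)) = √(-1 + √4) = √(-1 + 2) = √1 = 1)
N(s) = -6*s/(1 + s) (N(s) = -3*(s + s)/(s + 1) = -3*2*s/(1 + s) = -6*s/(1 + s))
74 + N(-10)*(-75) = 74 - 6*(-10)/(1 - 10)*(-75) = 74 - 6*(-10)/(-9)*(-75) = 74 - 6*(-10)*(-⅑)*(-75) = 74 - 20/3*(-75) = 74 + 500 = 574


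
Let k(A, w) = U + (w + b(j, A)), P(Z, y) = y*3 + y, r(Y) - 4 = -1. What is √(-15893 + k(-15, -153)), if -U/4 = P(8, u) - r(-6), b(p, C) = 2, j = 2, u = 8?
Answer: 4*I*√1010 ≈ 127.12*I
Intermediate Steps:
r(Y) = 3 (r(Y) = 4 - 1 = 3)
P(Z, y) = 4*y (P(Z, y) = 3*y + y = 4*y)
U = -116 (U = -4*(4*8 - 1*3) = -4*(32 - 3) = -4*29 = -116)
k(A, w) = -114 + w (k(A, w) = -116 + (w + 2) = -116 + (2 + w) = -114 + w)
√(-15893 + k(-15, -153)) = √(-15893 + (-114 - 153)) = √(-15893 - 267) = √(-16160) = 4*I*√1010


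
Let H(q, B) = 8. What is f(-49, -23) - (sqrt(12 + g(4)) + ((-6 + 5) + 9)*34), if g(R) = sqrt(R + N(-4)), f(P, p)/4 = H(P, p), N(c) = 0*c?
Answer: -240 - sqrt(14) ≈ -243.74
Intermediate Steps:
N(c) = 0
f(P, p) = 32 (f(P, p) = 4*8 = 32)
g(R) = sqrt(R) (g(R) = sqrt(R + 0) = sqrt(R))
f(-49, -23) - (sqrt(12 + g(4)) + ((-6 + 5) + 9)*34) = 32 - (sqrt(12 + sqrt(4)) + ((-6 + 5) + 9)*34) = 32 - (sqrt(12 + 2) + (-1 + 9)*34) = 32 - (sqrt(14) + 8*34) = 32 - (sqrt(14) + 272) = 32 - (272 + sqrt(14)) = 32 + (-272 - sqrt(14)) = -240 - sqrt(14)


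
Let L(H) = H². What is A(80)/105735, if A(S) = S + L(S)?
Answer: 432/7049 ≈ 0.061285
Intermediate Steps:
A(S) = S + S²
A(80)/105735 = (80*(1 + 80))/105735 = (80*81)*(1/105735) = 6480*(1/105735) = 432/7049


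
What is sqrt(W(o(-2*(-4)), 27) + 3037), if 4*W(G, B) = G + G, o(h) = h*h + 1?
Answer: sqrt(12278)/2 ≈ 55.403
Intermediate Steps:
o(h) = 1 + h**2 (o(h) = h**2 + 1 = 1 + h**2)
W(G, B) = G/2 (W(G, B) = (G + G)/4 = (2*G)/4 = G/2)
sqrt(W(o(-2*(-4)), 27) + 3037) = sqrt((1 + (-2*(-4))**2)/2 + 3037) = sqrt((1 + 8**2)/2 + 3037) = sqrt((1 + 64)/2 + 3037) = sqrt((1/2)*65 + 3037) = sqrt(65/2 + 3037) = sqrt(6139/2) = sqrt(12278)/2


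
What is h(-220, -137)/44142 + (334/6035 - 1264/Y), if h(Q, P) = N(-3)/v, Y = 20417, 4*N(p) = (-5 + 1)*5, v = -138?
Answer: -289838447081/44152101013860 ≈ -0.0065645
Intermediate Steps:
N(p) = -5 (N(p) = ((-5 + 1)*5)/4 = (-4*5)/4 = (¼)*(-20) = -5)
h(Q, P) = 5/138 (h(Q, P) = -5/(-138) = -5*(-1/138) = 5/138)
h(-220, -137)/44142 + (334/6035 - 1264/Y) = (5/138)/44142 + (334/6035 - 1264/20417) = (5/138)*(1/44142) + (334*(1/6035) - 1264*1/20417) = 5/6091596 + (334/6035 - 1264/20417) = 5/6091596 - 47586/7248035 = -289838447081/44152101013860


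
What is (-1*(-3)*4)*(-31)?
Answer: -372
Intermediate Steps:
(-1*(-3)*4)*(-31) = (3*4)*(-31) = 12*(-31) = -372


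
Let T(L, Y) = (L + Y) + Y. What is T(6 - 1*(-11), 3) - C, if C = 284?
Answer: -261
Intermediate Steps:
T(L, Y) = L + 2*Y
T(6 - 1*(-11), 3) - C = ((6 - 1*(-11)) + 2*3) - 1*284 = ((6 + 11) + 6) - 284 = (17 + 6) - 284 = 23 - 284 = -261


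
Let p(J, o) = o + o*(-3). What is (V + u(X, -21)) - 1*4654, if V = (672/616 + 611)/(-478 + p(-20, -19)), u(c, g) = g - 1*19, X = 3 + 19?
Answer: -22725693/4840 ≈ -4695.4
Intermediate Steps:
X = 22
p(J, o) = -2*o (p(J, o) = o - 3*o = -2*o)
u(c, g) = -19 + g (u(c, g) = g - 19 = -19 + g)
V = -6733/4840 (V = (672/616 + 611)/(-478 - 2*(-19)) = (672*(1/616) + 611)/(-478 + 38) = (12/11 + 611)/(-440) = (6733/11)*(-1/440) = -6733/4840 ≈ -1.3911)
(V + u(X, -21)) - 1*4654 = (-6733/4840 + (-19 - 21)) - 1*4654 = (-6733/4840 - 40) - 4654 = -200333/4840 - 4654 = -22725693/4840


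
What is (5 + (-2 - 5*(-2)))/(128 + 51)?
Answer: 13/179 ≈ 0.072626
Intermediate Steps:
(5 + (-2 - 5*(-2)))/(128 + 51) = (5 + (-2 + 10))/179 = (5 + 8)*(1/179) = 13*(1/179) = 13/179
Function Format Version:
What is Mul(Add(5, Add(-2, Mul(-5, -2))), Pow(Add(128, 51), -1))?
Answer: Rational(13, 179) ≈ 0.072626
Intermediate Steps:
Mul(Add(5, Add(-2, Mul(-5, -2))), Pow(Add(128, 51), -1)) = Mul(Add(5, Add(-2, 10)), Pow(179, -1)) = Mul(Add(5, 8), Rational(1, 179)) = Mul(13, Rational(1, 179)) = Rational(13, 179)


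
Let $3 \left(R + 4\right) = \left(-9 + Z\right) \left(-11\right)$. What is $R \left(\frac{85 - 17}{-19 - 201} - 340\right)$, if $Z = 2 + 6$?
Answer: $\frac{6239}{55} \approx 113.44$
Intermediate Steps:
$Z = 8$
$R = - \frac{1}{3}$ ($R = -4 + \frac{\left(-9 + 8\right) \left(-11\right)}{3} = -4 + \frac{\left(-1\right) \left(-11\right)}{3} = -4 + \frac{1}{3} \cdot 11 = -4 + \frac{11}{3} = - \frac{1}{3} \approx -0.33333$)
$R \left(\frac{85 - 17}{-19 - 201} - 340\right) = - \frac{\frac{85 - 17}{-19 - 201} - 340}{3} = - \frac{\frac{68}{-220} - 340}{3} = - \frac{68 \left(- \frac{1}{220}\right) - 340}{3} = - \frac{- \frac{17}{55} - 340}{3} = \left(- \frac{1}{3}\right) \left(- \frac{18717}{55}\right) = \frac{6239}{55}$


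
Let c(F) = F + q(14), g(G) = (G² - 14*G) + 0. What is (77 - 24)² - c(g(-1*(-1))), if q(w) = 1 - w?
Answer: 2835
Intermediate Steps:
g(G) = G² - 14*G
c(F) = -13 + F (c(F) = F + (1 - 1*14) = F + (1 - 14) = F - 13 = -13 + F)
(77 - 24)² - c(g(-1*(-1))) = (77 - 24)² - (-13 + (-1*(-1))*(-14 - 1*(-1))) = 53² - (-13 + 1*(-14 + 1)) = 2809 - (-13 + 1*(-13)) = 2809 - (-13 - 13) = 2809 - 1*(-26) = 2809 + 26 = 2835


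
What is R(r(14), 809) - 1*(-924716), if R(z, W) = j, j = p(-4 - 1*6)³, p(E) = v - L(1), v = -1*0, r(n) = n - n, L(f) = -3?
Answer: 924743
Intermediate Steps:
r(n) = 0
v = 0
p(E) = 3 (p(E) = 0 - 1*(-3) = 0 + 3 = 3)
j = 27 (j = 3³ = 27)
R(z, W) = 27
R(r(14), 809) - 1*(-924716) = 27 - 1*(-924716) = 27 + 924716 = 924743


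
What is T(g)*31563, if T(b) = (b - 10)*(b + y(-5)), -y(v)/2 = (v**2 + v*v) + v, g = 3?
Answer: 19221867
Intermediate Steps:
y(v) = -4*v**2 - 2*v (y(v) = -2*((v**2 + v*v) + v) = -2*((v**2 + v**2) + v) = -2*(2*v**2 + v) = -2*(v + 2*v**2) = -4*v**2 - 2*v)
T(b) = (-90 + b)*(-10 + b) (T(b) = (b - 10)*(b - 2*(-5)*(1 + 2*(-5))) = (-10 + b)*(b - 2*(-5)*(1 - 10)) = (-10 + b)*(b - 2*(-5)*(-9)) = (-10 + b)*(b - 90) = (-10 + b)*(-90 + b) = (-90 + b)*(-10 + b))
T(g)*31563 = (900 + 3**2 - 100*3)*31563 = (900 + 9 - 300)*31563 = 609*31563 = 19221867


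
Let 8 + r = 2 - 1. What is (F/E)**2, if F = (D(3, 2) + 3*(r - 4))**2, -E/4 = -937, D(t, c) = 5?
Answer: 38416/877969 ≈ 0.043756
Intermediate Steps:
r = -7 (r = -8 + (2 - 1) = -8 + 1 = -7)
E = 3748 (E = -4*(-937) = 3748)
F = 784 (F = (5 + 3*(-7 - 4))**2 = (5 + 3*(-11))**2 = (5 - 33)**2 = (-28)**2 = 784)
(F/E)**2 = (784/3748)**2 = (784*(1/3748))**2 = (196/937)**2 = 38416/877969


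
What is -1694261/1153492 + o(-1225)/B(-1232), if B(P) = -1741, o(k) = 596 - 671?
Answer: -2863196501/2008229572 ≈ -1.4257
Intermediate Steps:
o(k) = -75
-1694261/1153492 + o(-1225)/B(-1232) = -1694261/1153492 - 75/(-1741) = -1694261*1/1153492 - 75*(-1/1741) = -1694261/1153492 + 75/1741 = -2863196501/2008229572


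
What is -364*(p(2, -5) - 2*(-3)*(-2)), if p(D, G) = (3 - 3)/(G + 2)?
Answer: 4368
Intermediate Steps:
p(D, G) = 0 (p(D, G) = 0/(2 + G) = 0)
-364*(p(2, -5) - 2*(-3)*(-2)) = -364*(0 - 2*(-3)*(-2)) = -364*(0 + 6*(-2)) = -364*(0 - 12) = -364*(-12) = 4368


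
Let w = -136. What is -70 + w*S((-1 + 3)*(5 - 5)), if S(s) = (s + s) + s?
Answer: -70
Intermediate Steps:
S(s) = 3*s (S(s) = 2*s + s = 3*s)
-70 + w*S((-1 + 3)*(5 - 5)) = -70 - 408*(-1 + 3)*(5 - 5) = -70 - 408*2*0 = -70 - 408*0 = -70 - 136*0 = -70 + 0 = -70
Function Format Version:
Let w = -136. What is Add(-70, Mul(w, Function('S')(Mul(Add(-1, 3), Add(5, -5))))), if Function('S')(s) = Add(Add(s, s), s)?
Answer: -70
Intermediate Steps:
Function('S')(s) = Mul(3, s) (Function('S')(s) = Add(Mul(2, s), s) = Mul(3, s))
Add(-70, Mul(w, Function('S')(Mul(Add(-1, 3), Add(5, -5))))) = Add(-70, Mul(-136, Mul(3, Mul(Add(-1, 3), Add(5, -5))))) = Add(-70, Mul(-136, Mul(3, Mul(2, 0)))) = Add(-70, Mul(-136, Mul(3, 0))) = Add(-70, Mul(-136, 0)) = Add(-70, 0) = -70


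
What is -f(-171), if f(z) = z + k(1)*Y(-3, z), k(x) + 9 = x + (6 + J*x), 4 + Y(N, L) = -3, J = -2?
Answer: 143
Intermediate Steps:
Y(N, L) = -7 (Y(N, L) = -4 - 3 = -7)
k(x) = -3 - x (k(x) = -9 + (x + (6 - 2*x)) = -9 + (6 - x) = -3 - x)
f(z) = 28 + z (f(z) = z + (-3 - 1*1)*(-7) = z + (-3 - 1)*(-7) = z - 4*(-7) = z + 28 = 28 + z)
-f(-171) = -(28 - 171) = -1*(-143) = 143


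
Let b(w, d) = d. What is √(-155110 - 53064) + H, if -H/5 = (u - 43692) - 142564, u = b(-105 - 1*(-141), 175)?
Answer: 930405 + I*√208174 ≈ 9.3041e+5 + 456.26*I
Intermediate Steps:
u = 175
H = 930405 (H = -5*((175 - 43692) - 142564) = -5*(-43517 - 142564) = -5*(-186081) = 930405)
√(-155110 - 53064) + H = √(-155110 - 53064) + 930405 = √(-208174) + 930405 = I*√208174 + 930405 = 930405 + I*√208174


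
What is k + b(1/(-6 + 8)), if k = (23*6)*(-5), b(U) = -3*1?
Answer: -693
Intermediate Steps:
b(U) = -3
k = -690 (k = 138*(-5) = -690)
k + b(1/(-6 + 8)) = -690 - 3 = -693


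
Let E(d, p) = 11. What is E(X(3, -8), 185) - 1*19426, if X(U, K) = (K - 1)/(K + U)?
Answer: -19415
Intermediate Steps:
X(U, K) = (-1 + K)/(K + U)
E(X(3, -8), 185) - 1*19426 = 11 - 1*19426 = 11 - 19426 = -19415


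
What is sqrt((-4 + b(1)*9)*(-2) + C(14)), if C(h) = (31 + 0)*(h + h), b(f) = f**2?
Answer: sqrt(858) ≈ 29.292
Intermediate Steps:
C(h) = 62*h (C(h) = 31*(2*h) = 62*h)
sqrt((-4 + b(1)*9)*(-2) + C(14)) = sqrt((-4 + 1**2*9)*(-2) + 62*14) = sqrt((-4 + 1*9)*(-2) + 868) = sqrt((-4 + 9)*(-2) + 868) = sqrt(5*(-2) + 868) = sqrt(-10 + 868) = sqrt(858)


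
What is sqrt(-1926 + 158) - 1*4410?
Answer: -4410 + 2*I*sqrt(442) ≈ -4410.0 + 42.048*I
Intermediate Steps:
sqrt(-1926 + 158) - 1*4410 = sqrt(-1768) - 4410 = 2*I*sqrt(442) - 4410 = -4410 + 2*I*sqrt(442)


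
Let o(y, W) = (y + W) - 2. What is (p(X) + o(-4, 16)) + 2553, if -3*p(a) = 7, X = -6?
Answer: 7682/3 ≈ 2560.7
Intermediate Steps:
p(a) = -7/3 (p(a) = -1/3*7 = -7/3)
o(y, W) = -2 + W + y (o(y, W) = (W + y) - 2 = -2 + W + y)
(p(X) + o(-4, 16)) + 2553 = (-7/3 + (-2 + 16 - 4)) + 2553 = (-7/3 + 10) + 2553 = 23/3 + 2553 = 7682/3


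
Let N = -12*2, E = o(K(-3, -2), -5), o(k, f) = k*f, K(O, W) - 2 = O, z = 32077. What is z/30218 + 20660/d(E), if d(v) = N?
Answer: -38970877/45327 ≈ -859.77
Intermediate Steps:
K(O, W) = 2 + O
o(k, f) = f*k
E = 5 (E = -5*(2 - 3) = -5*(-1) = 5)
N = -24
d(v) = -24
z/30218 + 20660/d(E) = 32077/30218 + 20660/(-24) = 32077*(1/30218) + 20660*(-1/24) = 32077/30218 - 5165/6 = -38970877/45327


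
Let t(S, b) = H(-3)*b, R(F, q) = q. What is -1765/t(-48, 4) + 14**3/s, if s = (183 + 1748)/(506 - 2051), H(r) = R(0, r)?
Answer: -47465545/23172 ≈ -2048.4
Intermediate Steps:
H(r) = r
t(S, b) = -3*b
s = -1931/1545 (s = 1931/(-1545) = 1931*(-1/1545) = -1931/1545 ≈ -1.2498)
-1765/t(-48, 4) + 14**3/s = -1765/((-3*4)) + 14**3/(-1931/1545) = -1765/(-12) + 2744*(-1545/1931) = -1765*(-1/12) - 4239480/1931 = 1765/12 - 4239480/1931 = -47465545/23172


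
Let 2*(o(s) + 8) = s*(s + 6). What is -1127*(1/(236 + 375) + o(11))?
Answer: -117752341/1222 ≈ -96360.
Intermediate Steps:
o(s) = -8 + s*(6 + s)/2 (o(s) = -8 + (s*(s + 6))/2 = -8 + (s*(6 + s))/2 = -8 + s*(6 + s)/2)
-1127*(1/(236 + 375) + o(11)) = -1127*(1/(236 + 375) + (-8 + (½)*11² + 3*11)) = -1127*(1/611 + (-8 + (½)*121 + 33)) = -1127*(1/611 + (-8 + 121/2 + 33)) = -1127*(1/611 + 171/2) = -1127*104483/1222 = -117752341/1222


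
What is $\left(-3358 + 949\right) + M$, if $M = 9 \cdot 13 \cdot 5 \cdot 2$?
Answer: $-1239$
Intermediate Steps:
$M = 1170$ ($M = 117 \cdot 10 = 1170$)
$\left(-3358 + 949\right) + M = \left(-3358 + 949\right) + 1170 = -2409 + 1170 = -1239$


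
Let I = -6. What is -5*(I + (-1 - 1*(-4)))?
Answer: 15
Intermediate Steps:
-5*(I + (-1 - 1*(-4))) = -5*(-6 + (-1 - 1*(-4))) = -5*(-6 + (-1 + 4)) = -5*(-6 + 3) = -5*(-3) = 15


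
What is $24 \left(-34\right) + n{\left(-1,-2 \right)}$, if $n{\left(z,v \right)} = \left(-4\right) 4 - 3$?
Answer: $-835$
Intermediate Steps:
$n{\left(z,v \right)} = -19$ ($n{\left(z,v \right)} = -16 - 3 = -19$)
$24 \left(-34\right) + n{\left(-1,-2 \right)} = 24 \left(-34\right) - 19 = -816 - 19 = -835$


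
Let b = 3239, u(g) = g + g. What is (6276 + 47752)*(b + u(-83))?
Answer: 166028044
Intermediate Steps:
u(g) = 2*g
(6276 + 47752)*(b + u(-83)) = (6276 + 47752)*(3239 + 2*(-83)) = 54028*(3239 - 166) = 54028*3073 = 166028044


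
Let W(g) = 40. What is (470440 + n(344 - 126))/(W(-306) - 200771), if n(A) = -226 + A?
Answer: -470432/200731 ≈ -2.3436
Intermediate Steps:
(470440 + n(344 - 126))/(W(-306) - 200771) = (470440 + (-226 + (344 - 126)))/(40 - 200771) = (470440 + (-226 + 218))/(-200731) = (470440 - 8)*(-1/200731) = 470432*(-1/200731) = -470432/200731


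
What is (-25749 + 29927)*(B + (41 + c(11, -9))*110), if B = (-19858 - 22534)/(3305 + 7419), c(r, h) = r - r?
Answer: 7210459248/383 ≈ 1.8826e+7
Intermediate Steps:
c(r, h) = 0
B = -1514/383 (B = -42392/10724 = -42392*1/10724 = -1514/383 ≈ -3.9530)
(-25749 + 29927)*(B + (41 + c(11, -9))*110) = (-25749 + 29927)*(-1514/383 + (41 + 0)*110) = 4178*(-1514/383 + 41*110) = 4178*(-1514/383 + 4510) = 4178*(1725816/383) = 7210459248/383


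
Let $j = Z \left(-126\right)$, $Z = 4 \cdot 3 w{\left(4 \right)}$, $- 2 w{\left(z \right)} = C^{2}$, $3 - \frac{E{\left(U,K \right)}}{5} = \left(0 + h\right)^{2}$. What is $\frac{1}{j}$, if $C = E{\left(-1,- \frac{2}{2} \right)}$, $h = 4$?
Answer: $\frac{1}{3194100} \approx 3.1308 \cdot 10^{-7}$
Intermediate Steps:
$E{\left(U,K \right)} = -65$ ($E{\left(U,K \right)} = 15 - 5 \left(0 + 4\right)^{2} = 15 - 5 \cdot 4^{2} = 15 - 80 = -65$)
$C = -65$
$w{\left(z \right)} = - \frac{4225}{2}$ ($w{\left(z \right)} = - \frac{\left(-65\right)^{2}}{2} = \left(- \frac{1}{2}\right) 4225 = - \frac{4225}{2}$)
$Z = -25350$ ($Z = 4 \cdot 3 \left(- \frac{4225}{2}\right) = 12 \left(- \frac{4225}{2}\right) = -25350$)
$j = 3194100$ ($j = \left(-25350\right) \left(-126\right) = 3194100$)
$\frac{1}{j} = \frac{1}{3194100}$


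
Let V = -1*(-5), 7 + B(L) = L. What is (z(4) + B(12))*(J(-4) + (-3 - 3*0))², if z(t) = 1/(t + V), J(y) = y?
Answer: 2254/9 ≈ 250.44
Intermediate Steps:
B(L) = -7 + L
V = 5
z(t) = 1/(5 + t) (z(t) = 1/(t + 5) = 1/(5 + t))
(z(4) + B(12))*(J(-4) + (-3 - 3*0))² = (1/(5 + 4) + (-7 + 12))*(-4 + (-3 - 3*0))² = (1/9 + 5)*(-4 + (-3 + 0))² = (⅑ + 5)*(-4 - 3)² = (46/9)*(-7)² = (46/9)*49 = 2254/9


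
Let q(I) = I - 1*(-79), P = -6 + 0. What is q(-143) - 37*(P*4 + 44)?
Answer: -804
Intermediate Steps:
P = -6
q(I) = 79 + I (q(I) = I + 79 = 79 + I)
q(-143) - 37*(P*4 + 44) = (79 - 143) - 37*(-6*4 + 44) = -64 - 37*(-24 + 44) = -64 - 37*20 = -64 - 1*740 = -64 - 740 = -804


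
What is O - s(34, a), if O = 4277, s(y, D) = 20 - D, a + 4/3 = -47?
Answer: 12626/3 ≈ 4208.7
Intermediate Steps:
a = -145/3 (a = -4/3 - 47 = -145/3 ≈ -48.333)
O - s(34, a) = 4277 - (20 - 1*(-145/3)) = 4277 - (20 + 145/3) = 4277 - 1*205/3 = 4277 - 205/3 = 12626/3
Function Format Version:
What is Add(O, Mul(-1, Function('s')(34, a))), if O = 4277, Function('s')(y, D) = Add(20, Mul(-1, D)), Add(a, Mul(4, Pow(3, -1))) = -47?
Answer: Rational(12626, 3) ≈ 4208.7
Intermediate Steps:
a = Rational(-145, 3) (a = Add(Rational(-4, 3), -47) = Rational(-145, 3) ≈ -48.333)
Add(O, Mul(-1, Function('s')(34, a))) = Add(4277, Mul(-1, Add(20, Mul(-1, Rational(-145, 3))))) = Add(4277, Mul(-1, Add(20, Rational(145, 3)))) = Add(4277, Mul(-1, Rational(205, 3))) = Add(4277, Rational(-205, 3)) = Rational(12626, 3)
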